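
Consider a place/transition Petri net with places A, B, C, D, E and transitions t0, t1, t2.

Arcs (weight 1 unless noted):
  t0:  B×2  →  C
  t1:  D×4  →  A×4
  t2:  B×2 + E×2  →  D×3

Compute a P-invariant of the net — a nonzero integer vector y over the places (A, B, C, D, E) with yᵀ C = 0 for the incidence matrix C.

y = (A:2, B:3, C:6, D:2, E:0)

Incidence matrix C (rows=places, cols=transitions):
       t0   t1   t2
    A   0    4    0
    B  -2    0   -2
    C   1    0    0
    D   0   -4    3
    E   0    0   -2

Candidate y = [2, 3, 6, 2, 0]; check y·C column-wise:
  col t0: 2·0 + 3·-2 + 6·1 + 2·0 = 0
  col t1: 2·4 + 3·0 + 6·0 + 2·-4 = 0
  col t2: 2·0 + 3·-2 + 6·0 + 2·3 + 0·-2 = 0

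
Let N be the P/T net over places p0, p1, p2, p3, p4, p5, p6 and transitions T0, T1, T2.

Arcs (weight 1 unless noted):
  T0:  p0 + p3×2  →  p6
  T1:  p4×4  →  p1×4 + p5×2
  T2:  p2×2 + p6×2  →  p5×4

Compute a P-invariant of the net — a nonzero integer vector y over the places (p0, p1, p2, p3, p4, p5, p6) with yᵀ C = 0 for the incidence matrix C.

Incidence matrix C (rows=places, cols=transitions):
       T0   T1   T2
   p0  -1    0    0
   p1   0    4    0
   p2   0    0   -2
   p3  -2    0    0
   p4   0   -4    0
   p5   0    2    4
   p6   1    0   -2

Candidate y = [2, 0, 0, -1, 0, 0, 0]; check y·C column-wise:
  col T0: 2·-1 + -1·-2 + 0·1 = 0
  col T1: 2·0 + 0·4 + -1·0 + 0·-4 + 0·2 = 0
  col T2: 2·0 + 0·-2 + -1·0 + 0·4 + 0·-2 = 0

y = (p0:2, p1:0, p2:0, p3:-1, p4:0, p5:0, p6:0)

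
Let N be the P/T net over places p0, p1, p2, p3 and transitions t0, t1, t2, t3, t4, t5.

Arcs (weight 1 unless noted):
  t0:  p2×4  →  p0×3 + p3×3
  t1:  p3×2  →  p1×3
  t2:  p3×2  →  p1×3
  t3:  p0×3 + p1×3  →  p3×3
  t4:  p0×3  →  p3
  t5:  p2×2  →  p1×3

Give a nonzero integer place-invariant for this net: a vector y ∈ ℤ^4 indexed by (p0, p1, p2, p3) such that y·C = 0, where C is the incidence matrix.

y = (p0:1, p1:2, p2:3, p3:3)

Incidence matrix C (rows=places, cols=transitions):
       t0   t1   t2   t3   t4   t5
   p0   3    0    0   -3   -3    0
   p1   0    3    3   -3    0    3
   p2  -4    0    0    0    0   -2
   p3   3   -2   -2    3    1    0

Candidate y = [1, 2, 3, 3]; check y·C column-wise:
  col t0: 1·3 + 2·0 + 3·-4 + 3·3 = 0
  col t1: 1·0 + 2·3 + 3·0 + 3·-2 = 0
  col t2: 1·0 + 2·3 + 3·0 + 3·-2 = 0
  col t3: 1·-3 + 2·-3 + 3·0 + 3·3 = 0
  col t4: 1·-3 + 2·0 + 3·0 + 3·1 = 0
  col t5: 1·0 + 2·3 + 3·-2 + 3·0 = 0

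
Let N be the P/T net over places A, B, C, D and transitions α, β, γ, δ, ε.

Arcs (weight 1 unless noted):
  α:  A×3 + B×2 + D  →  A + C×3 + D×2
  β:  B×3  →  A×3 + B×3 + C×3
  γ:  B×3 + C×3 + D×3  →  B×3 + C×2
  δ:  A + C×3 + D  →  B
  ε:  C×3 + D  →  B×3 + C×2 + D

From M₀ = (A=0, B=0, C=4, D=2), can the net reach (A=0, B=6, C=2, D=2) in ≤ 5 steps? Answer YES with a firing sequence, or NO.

step 1: fire ε:  (A=0, B=0, C=4, D=2) → (A=0, B=3, C=3, D=2)
step 2: fire ε:  (A=0, B=3, C=3, D=2) → (A=0, B=6, C=2, D=2)

YES — reachable via ⟨ε, ε⟩ (2 firings)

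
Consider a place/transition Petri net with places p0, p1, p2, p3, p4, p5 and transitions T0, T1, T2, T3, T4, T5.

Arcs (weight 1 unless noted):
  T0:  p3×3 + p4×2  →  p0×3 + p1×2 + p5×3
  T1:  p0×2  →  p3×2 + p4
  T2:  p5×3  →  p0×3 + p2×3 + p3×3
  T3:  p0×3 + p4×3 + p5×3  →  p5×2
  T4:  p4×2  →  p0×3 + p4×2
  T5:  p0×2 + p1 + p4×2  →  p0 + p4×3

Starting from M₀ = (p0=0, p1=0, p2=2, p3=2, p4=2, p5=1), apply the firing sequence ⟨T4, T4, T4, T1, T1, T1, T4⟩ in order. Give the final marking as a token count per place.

(p0=6, p1=0, p2=2, p3=8, p4=5, p5=1)

step 1: fire T4:  (p0=0, p1=0, p2=2, p3=2, p4=2, p5=1) → (p0=3, p1=0, p2=2, p3=2, p4=2, p5=1)
step 2: fire T4:  (p0=3, p1=0, p2=2, p3=2, p4=2, p5=1) → (p0=6, p1=0, p2=2, p3=2, p4=2, p5=1)
step 3: fire T4:  (p0=6, p1=0, p2=2, p3=2, p4=2, p5=1) → (p0=9, p1=0, p2=2, p3=2, p4=2, p5=1)
step 4: fire T1:  (p0=9, p1=0, p2=2, p3=2, p4=2, p5=1) → (p0=7, p1=0, p2=2, p3=4, p4=3, p5=1)
step 5: fire T1:  (p0=7, p1=0, p2=2, p3=4, p4=3, p5=1) → (p0=5, p1=0, p2=2, p3=6, p4=4, p5=1)
step 6: fire T1:  (p0=5, p1=0, p2=2, p3=6, p4=4, p5=1) → (p0=3, p1=0, p2=2, p3=8, p4=5, p5=1)
step 7: fire T4:  (p0=3, p1=0, p2=2, p3=8, p4=5, p5=1) → (p0=6, p1=0, p2=2, p3=8, p4=5, p5=1)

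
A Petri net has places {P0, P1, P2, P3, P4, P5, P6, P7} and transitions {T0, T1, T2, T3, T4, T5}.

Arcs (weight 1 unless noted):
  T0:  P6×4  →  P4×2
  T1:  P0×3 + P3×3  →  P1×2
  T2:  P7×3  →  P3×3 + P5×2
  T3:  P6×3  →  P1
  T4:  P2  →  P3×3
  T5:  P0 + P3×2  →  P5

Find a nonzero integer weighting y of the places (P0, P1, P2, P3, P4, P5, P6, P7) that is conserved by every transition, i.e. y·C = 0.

y = (P0:14, P1:15, P2:-12, P3:-4, P4:10, P5:6, P6:5, P7:0)

Incidence matrix C (rows=places, cols=transitions):
       T0   T1   T2   T3   T4   T5
   P0   0   -3    0    0    0   -1
   P1   0    2    0    1    0    0
   P2   0    0    0    0   -1    0
   P3   0   -3    3    0    3   -2
   P4   2    0    0    0    0    0
   P5   0    0    2    0    0    1
   P6  -4    0    0   -3    0    0
   P7   0    0   -3    0    0    0

Candidate y = [14, 15, -12, -4, 10, 6, 5, 0]; check y·C column-wise:
  col T0: 14·0 + 15·0 + -12·0 + -4·0 + 10·2 + 6·0 + 5·-4 = 0
  col T1: 14·-3 + 15·2 + -12·0 + -4·-3 + 10·0 + 6·0 + 5·0 = 0
  col T2: 14·0 + 15·0 + -12·0 + -4·3 + 10·0 + 6·2 + 5·0 + 0·-3 = 0
  col T3: 14·0 + 15·1 + -12·0 + -4·0 + 10·0 + 6·0 + 5·-3 = 0
  col T4: 14·0 + 15·0 + -12·-1 + -4·3 + 10·0 + 6·0 + 5·0 = 0
  col T5: 14·-1 + 15·0 + -12·0 + -4·-2 + 10·0 + 6·1 + 5·0 = 0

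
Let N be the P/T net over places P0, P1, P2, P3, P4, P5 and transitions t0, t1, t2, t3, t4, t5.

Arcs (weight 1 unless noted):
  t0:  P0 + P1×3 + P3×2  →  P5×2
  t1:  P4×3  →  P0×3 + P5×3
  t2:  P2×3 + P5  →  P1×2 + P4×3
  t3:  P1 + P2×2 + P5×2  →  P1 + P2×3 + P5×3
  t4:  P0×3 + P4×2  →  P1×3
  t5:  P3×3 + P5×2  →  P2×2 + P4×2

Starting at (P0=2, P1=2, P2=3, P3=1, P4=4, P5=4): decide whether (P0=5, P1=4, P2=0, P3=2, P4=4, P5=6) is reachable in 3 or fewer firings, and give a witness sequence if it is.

depth 0: 1 marking
depth 1: 4 markings reached so far
depth 2: 8 markings reached so far
depth 3: 14 markings reached so far
target is not among the 14 markings reachable within 3 steps

NO — not reachable within 3 firings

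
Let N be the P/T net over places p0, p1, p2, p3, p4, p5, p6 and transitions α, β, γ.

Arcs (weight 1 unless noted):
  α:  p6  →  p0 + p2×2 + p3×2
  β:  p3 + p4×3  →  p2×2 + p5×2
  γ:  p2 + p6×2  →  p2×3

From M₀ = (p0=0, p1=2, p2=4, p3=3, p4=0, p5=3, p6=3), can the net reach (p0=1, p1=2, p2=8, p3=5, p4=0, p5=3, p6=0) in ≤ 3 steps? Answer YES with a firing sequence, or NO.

YES — reachable via ⟨α, γ⟩ (2 firings)

step 1: fire α:  (p0=0, p1=2, p2=4, p3=3, p4=0, p5=3, p6=3) → (p0=1, p1=2, p2=6, p3=5, p4=0, p5=3, p6=2)
step 2: fire γ:  (p0=1, p1=2, p2=6, p3=5, p4=0, p5=3, p6=2) → (p0=1, p1=2, p2=8, p3=5, p4=0, p5=3, p6=0)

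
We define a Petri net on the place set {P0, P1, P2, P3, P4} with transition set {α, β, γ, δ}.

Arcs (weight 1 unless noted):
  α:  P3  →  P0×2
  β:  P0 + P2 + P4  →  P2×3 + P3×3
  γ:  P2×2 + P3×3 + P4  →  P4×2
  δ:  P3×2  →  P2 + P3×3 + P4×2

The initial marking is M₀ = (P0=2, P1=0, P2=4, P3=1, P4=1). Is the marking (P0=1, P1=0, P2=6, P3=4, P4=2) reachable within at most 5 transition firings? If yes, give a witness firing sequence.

NO — not reachable within 5 firings

depth 0: 1 marking
depth 1: 3 markings reached so far
depth 2: 5 markings reached so far
depth 3: 10 markings reached so far
depth 4: 19 markings reached so far
depth 5: 35 markings reached so far
target is not among the 35 markings reachable within 5 steps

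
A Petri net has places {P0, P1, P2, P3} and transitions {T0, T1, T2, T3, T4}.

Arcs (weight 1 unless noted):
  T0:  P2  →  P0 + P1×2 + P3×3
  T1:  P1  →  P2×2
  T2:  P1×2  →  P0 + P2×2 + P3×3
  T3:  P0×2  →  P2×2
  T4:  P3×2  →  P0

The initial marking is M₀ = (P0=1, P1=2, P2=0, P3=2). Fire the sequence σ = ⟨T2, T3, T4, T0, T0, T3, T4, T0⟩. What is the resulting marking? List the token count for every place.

(P0=3, P1=6, P2=3, P3=10)

step 1: fire T2:  (P0=1, P1=2, P2=0, P3=2) → (P0=2, P1=0, P2=2, P3=5)
step 2: fire T3:  (P0=2, P1=0, P2=2, P3=5) → (P0=0, P1=0, P2=4, P3=5)
step 3: fire T4:  (P0=0, P1=0, P2=4, P3=5) → (P0=1, P1=0, P2=4, P3=3)
step 4: fire T0:  (P0=1, P1=0, P2=4, P3=3) → (P0=2, P1=2, P2=3, P3=6)
step 5: fire T0:  (P0=2, P1=2, P2=3, P3=6) → (P0=3, P1=4, P2=2, P3=9)
step 6: fire T3:  (P0=3, P1=4, P2=2, P3=9) → (P0=1, P1=4, P2=4, P3=9)
step 7: fire T4:  (P0=1, P1=4, P2=4, P3=9) → (P0=2, P1=4, P2=4, P3=7)
step 8: fire T0:  (P0=2, P1=4, P2=4, P3=7) → (P0=3, P1=6, P2=3, P3=10)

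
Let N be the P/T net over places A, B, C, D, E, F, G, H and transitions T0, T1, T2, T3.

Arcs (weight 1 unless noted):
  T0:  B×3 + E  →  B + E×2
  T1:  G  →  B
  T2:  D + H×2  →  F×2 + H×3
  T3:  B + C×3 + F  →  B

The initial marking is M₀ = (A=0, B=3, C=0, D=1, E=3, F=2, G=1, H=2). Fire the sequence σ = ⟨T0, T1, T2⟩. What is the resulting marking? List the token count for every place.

(A=0, B=2, C=0, D=0, E=4, F=4, G=0, H=3)

step 1: fire T0:  (A=0, B=3, C=0, D=1, E=3, F=2, G=1, H=2) → (A=0, B=1, C=0, D=1, E=4, F=2, G=1, H=2)
step 2: fire T1:  (A=0, B=1, C=0, D=1, E=4, F=2, G=1, H=2) → (A=0, B=2, C=0, D=1, E=4, F=2, G=0, H=2)
step 3: fire T2:  (A=0, B=2, C=0, D=1, E=4, F=2, G=0, H=2) → (A=0, B=2, C=0, D=0, E=4, F=4, G=0, H=3)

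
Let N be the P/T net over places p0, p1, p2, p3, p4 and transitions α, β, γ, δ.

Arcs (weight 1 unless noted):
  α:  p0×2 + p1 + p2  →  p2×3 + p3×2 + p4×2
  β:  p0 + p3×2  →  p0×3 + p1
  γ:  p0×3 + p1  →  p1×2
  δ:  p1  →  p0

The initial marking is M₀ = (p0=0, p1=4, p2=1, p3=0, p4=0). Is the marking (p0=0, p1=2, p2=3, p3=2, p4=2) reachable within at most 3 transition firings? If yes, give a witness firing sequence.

NO — not reachable within 3 firings

depth 0: 1 marking
depth 1: 2 markings reached so far
depth 2: 3 markings reached so far
depth 3: 5 markings reached so far
target is not among the 5 markings reachable within 3 steps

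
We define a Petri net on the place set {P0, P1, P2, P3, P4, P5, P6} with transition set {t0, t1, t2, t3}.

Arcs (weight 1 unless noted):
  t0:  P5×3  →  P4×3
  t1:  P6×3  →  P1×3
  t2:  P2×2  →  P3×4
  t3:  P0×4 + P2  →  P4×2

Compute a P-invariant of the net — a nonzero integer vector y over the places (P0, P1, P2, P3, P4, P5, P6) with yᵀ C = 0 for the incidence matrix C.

Incidence matrix C (rows=places, cols=transitions):
       t0   t1   t2   t3
   P0   0    0    0   -4
   P1   0    3    0    0
   P2   0    0   -2   -1
   P3   0    0    4    0
   P4   3    0    0    2
   P5  -3    0    0    0
   P6   0   -3    0    0

Candidate y = [1, 0, -4, -2, 0, 0, 0]; check y·C column-wise:
  col t0: 1·0 + -4·0 + -2·0 + 0·3 + 0·-3 = 0
  col t1: 1·0 + 0·3 + -4·0 + -2·0 + 0·-3 = 0
  col t2: 1·0 + -4·-2 + -2·4 = 0
  col t3: 1·-4 + -4·-1 + -2·0 + 0·2 = 0

y = (P0:1, P1:0, P2:-4, P3:-2, P4:0, P5:0, P6:0)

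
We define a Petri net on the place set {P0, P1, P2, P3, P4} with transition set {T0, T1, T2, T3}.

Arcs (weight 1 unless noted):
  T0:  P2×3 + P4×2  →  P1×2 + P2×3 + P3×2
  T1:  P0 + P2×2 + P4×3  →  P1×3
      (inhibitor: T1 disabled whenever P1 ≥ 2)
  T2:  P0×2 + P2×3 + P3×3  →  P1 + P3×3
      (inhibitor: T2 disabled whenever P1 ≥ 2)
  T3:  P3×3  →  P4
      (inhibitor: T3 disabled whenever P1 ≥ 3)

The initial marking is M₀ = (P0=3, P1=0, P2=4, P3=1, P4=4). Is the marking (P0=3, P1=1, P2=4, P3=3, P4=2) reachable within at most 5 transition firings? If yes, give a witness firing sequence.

depth 0: 1 marking
depth 1: 3 markings reached so far
depth 2: 5 markings reached so far
depth 3: 6 markings reached so far
depth 4: 6 markings reached so far
(frontier empty at depth 4; search complete)
target is not among the 6 markings reachable within 5 steps

NO — not reachable within 5 firings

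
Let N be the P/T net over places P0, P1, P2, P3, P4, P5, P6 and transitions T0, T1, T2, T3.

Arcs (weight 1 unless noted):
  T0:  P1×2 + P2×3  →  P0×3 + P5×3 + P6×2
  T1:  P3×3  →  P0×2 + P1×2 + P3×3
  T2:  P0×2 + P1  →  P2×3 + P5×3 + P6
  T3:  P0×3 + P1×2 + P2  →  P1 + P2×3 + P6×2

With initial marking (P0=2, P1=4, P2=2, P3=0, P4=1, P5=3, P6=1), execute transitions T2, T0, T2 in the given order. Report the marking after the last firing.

step 1: fire T2:  (P0=2, P1=4, P2=2, P3=0, P4=1, P5=3, P6=1) → (P0=0, P1=3, P2=5, P3=0, P4=1, P5=6, P6=2)
step 2: fire T0:  (P0=0, P1=3, P2=5, P3=0, P4=1, P5=6, P6=2) → (P0=3, P1=1, P2=2, P3=0, P4=1, P5=9, P6=4)
step 3: fire T2:  (P0=3, P1=1, P2=2, P3=0, P4=1, P5=9, P6=4) → (P0=1, P1=0, P2=5, P3=0, P4=1, P5=12, P6=5)

(P0=1, P1=0, P2=5, P3=0, P4=1, P5=12, P6=5)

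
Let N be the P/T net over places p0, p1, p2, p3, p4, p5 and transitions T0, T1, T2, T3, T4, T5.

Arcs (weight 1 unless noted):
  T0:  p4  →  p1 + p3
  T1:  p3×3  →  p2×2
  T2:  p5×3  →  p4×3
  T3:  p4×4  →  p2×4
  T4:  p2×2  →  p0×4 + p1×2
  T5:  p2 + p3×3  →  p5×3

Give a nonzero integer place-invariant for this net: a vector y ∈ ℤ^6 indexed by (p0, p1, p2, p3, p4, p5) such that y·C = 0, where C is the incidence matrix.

y = (p0:1, p1:1, p2:3, p3:2, p4:3, p5:3)

Incidence matrix C (rows=places, cols=transitions):
       T0   T1   T2   T3   T4   T5
   p0   0    0    0    0    4    0
   p1   1    0    0    0    2    0
   p2   0    2    0    4   -2   -1
   p3   1   -3    0    0    0   -3
   p4  -1    0    3   -4    0    0
   p5   0    0   -3    0    0    3

Candidate y = [1, 1, 3, 2, 3, 3]; check y·C column-wise:
  col T0: 1·0 + 1·1 + 3·0 + 2·1 + 3·-1 + 3·0 = 0
  col T1: 1·0 + 1·0 + 3·2 + 2·-3 + 3·0 + 3·0 = 0
  col T2: 1·0 + 1·0 + 3·0 + 2·0 + 3·3 + 3·-3 = 0
  col T3: 1·0 + 1·0 + 3·4 + 2·0 + 3·-4 + 3·0 = 0
  col T4: 1·4 + 1·2 + 3·-2 + 2·0 + 3·0 + 3·0 = 0
  col T5: 1·0 + 1·0 + 3·-1 + 2·-3 + 3·0 + 3·3 = 0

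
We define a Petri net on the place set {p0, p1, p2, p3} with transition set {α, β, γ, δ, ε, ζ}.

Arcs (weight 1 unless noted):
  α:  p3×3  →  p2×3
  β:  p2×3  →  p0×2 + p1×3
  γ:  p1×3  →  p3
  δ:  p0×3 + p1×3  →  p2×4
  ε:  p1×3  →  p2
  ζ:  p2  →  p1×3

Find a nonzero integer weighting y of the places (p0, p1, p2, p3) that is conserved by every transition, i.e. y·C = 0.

y = (p0:3, p1:1, p2:3, p3:3)

Incidence matrix C (rows=places, cols=transitions):
        α    β    γ    δ    ε    ζ
   p0   0    2    0   -3    0    0
   p1   0    3   -3   -3   -3    3
   p2   3   -3    0    4    1   -1
   p3  -3    0    1    0    0    0

Candidate y = [3, 1, 3, 3]; check y·C column-wise:
  col α: 3·0 + 1·0 + 3·3 + 3·-3 = 0
  col β: 3·2 + 1·3 + 3·-3 + 3·0 = 0
  col γ: 3·0 + 1·-3 + 3·0 + 3·1 = 0
  col δ: 3·-3 + 1·-3 + 3·4 + 3·0 = 0
  col ε: 3·0 + 1·-3 + 3·1 + 3·0 = 0
  col ζ: 3·0 + 1·3 + 3·-1 + 3·0 = 0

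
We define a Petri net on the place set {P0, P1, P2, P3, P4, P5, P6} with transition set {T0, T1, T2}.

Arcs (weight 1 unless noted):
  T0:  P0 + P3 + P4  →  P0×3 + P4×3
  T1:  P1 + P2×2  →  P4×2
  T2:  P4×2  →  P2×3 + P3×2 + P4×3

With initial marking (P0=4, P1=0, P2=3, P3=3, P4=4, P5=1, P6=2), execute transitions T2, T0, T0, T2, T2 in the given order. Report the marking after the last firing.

(P0=8, P1=0, P2=12, P3=7, P4=11, P5=1, P6=2)

step 1: fire T2:  (P0=4, P1=0, P2=3, P3=3, P4=4, P5=1, P6=2) → (P0=4, P1=0, P2=6, P3=5, P4=5, P5=1, P6=2)
step 2: fire T0:  (P0=4, P1=0, P2=6, P3=5, P4=5, P5=1, P6=2) → (P0=6, P1=0, P2=6, P3=4, P4=7, P5=1, P6=2)
step 3: fire T0:  (P0=6, P1=0, P2=6, P3=4, P4=7, P5=1, P6=2) → (P0=8, P1=0, P2=6, P3=3, P4=9, P5=1, P6=2)
step 4: fire T2:  (P0=8, P1=0, P2=6, P3=3, P4=9, P5=1, P6=2) → (P0=8, P1=0, P2=9, P3=5, P4=10, P5=1, P6=2)
step 5: fire T2:  (P0=8, P1=0, P2=9, P3=5, P4=10, P5=1, P6=2) → (P0=8, P1=0, P2=12, P3=7, P4=11, P5=1, P6=2)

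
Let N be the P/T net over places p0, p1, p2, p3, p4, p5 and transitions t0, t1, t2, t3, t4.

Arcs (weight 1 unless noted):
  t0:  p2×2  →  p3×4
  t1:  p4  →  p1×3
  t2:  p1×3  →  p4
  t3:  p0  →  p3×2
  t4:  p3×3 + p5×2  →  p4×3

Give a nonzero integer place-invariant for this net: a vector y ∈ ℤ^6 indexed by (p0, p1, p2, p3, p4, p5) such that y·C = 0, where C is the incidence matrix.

y = (p0:6, p1:1, p2:6, p3:3, p4:3, p5:0)

Incidence matrix C (rows=places, cols=transitions):
       t0   t1   t2   t3   t4
   p0   0    0    0   -1    0
   p1   0    3   -3    0    0
   p2  -2    0    0    0    0
   p3   4    0    0    2   -3
   p4   0   -1    1    0    3
   p5   0    0    0    0   -2

Candidate y = [6, 1, 6, 3, 3, 0]; check y·C column-wise:
  col t0: 6·0 + 1·0 + 6·-2 + 3·4 + 3·0 = 0
  col t1: 6·0 + 1·3 + 6·0 + 3·0 + 3·-1 = 0
  col t2: 6·0 + 1·-3 + 6·0 + 3·0 + 3·1 = 0
  col t3: 6·-1 + 1·0 + 6·0 + 3·2 + 3·0 = 0
  col t4: 6·0 + 1·0 + 6·0 + 3·-3 + 3·3 + 0·-2 = 0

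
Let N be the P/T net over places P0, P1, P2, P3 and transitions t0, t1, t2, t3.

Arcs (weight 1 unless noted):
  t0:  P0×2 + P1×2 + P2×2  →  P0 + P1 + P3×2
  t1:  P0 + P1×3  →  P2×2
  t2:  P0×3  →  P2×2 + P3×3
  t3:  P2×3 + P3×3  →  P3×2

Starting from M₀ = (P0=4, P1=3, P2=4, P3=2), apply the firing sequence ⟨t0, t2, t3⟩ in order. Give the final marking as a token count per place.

(P0=0, P1=2, P2=1, P3=6)

step 1: fire t0:  (P0=4, P1=3, P2=4, P3=2) → (P0=3, P1=2, P2=2, P3=4)
step 2: fire t2:  (P0=3, P1=2, P2=2, P3=4) → (P0=0, P1=2, P2=4, P3=7)
step 3: fire t3:  (P0=0, P1=2, P2=4, P3=7) → (P0=0, P1=2, P2=1, P3=6)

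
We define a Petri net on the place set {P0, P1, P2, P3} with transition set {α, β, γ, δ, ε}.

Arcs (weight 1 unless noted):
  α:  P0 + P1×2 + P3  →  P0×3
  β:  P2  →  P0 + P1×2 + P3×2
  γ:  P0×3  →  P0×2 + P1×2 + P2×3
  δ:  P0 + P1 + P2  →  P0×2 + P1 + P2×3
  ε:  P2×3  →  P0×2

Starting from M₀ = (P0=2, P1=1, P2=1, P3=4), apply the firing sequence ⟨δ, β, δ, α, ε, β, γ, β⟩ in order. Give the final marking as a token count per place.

(P0=10, P1=7, P2=2, P3=9)

step 1: fire δ:  (P0=2, P1=1, P2=1, P3=4) → (P0=3, P1=1, P2=3, P3=4)
step 2: fire β:  (P0=3, P1=1, P2=3, P3=4) → (P0=4, P1=3, P2=2, P3=6)
step 3: fire δ:  (P0=4, P1=3, P2=2, P3=6) → (P0=5, P1=3, P2=4, P3=6)
step 4: fire α:  (P0=5, P1=3, P2=4, P3=6) → (P0=7, P1=1, P2=4, P3=5)
step 5: fire ε:  (P0=7, P1=1, P2=4, P3=5) → (P0=9, P1=1, P2=1, P3=5)
step 6: fire β:  (P0=9, P1=1, P2=1, P3=5) → (P0=10, P1=3, P2=0, P3=7)
step 7: fire γ:  (P0=10, P1=3, P2=0, P3=7) → (P0=9, P1=5, P2=3, P3=7)
step 8: fire β:  (P0=9, P1=5, P2=3, P3=7) → (P0=10, P1=7, P2=2, P3=9)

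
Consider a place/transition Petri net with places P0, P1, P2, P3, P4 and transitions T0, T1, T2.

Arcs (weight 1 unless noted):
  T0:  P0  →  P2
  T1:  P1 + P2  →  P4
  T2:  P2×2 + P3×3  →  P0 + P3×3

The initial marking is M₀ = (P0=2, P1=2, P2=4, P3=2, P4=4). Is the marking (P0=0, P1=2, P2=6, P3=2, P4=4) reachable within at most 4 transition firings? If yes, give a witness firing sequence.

step 1: fire T0:  (P0=2, P1=2, P2=4, P3=2, P4=4) → (P0=1, P1=2, P2=5, P3=2, P4=4)
step 2: fire T0:  (P0=1, P1=2, P2=5, P3=2, P4=4) → (P0=0, P1=2, P2=6, P3=2, P4=4)

YES — reachable via ⟨T0, T0⟩ (2 firings)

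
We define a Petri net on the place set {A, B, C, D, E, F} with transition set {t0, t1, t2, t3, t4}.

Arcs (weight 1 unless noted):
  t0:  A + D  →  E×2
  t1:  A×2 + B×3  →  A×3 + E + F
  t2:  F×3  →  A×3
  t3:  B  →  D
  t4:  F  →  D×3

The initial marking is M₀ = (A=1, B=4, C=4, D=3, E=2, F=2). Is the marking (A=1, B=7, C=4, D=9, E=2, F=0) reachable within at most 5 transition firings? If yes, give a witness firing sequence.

depth 0: 1 marking
depth 1: 4 markings reached so far
depth 2: 9 markings reached so far
depth 3: 15 markings reached so far
depth 4: 21 markings reached so far
depth 5: 26 markings reached so far
target is not among the 26 markings reachable within 5 steps

NO — not reachable within 5 firings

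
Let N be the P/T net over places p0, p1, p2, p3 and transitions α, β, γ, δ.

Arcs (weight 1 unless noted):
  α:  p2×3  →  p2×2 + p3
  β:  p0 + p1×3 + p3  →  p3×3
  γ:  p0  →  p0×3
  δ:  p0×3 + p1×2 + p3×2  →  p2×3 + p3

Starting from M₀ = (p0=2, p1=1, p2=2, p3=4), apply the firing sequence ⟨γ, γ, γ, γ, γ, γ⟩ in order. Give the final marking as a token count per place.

step 1: fire γ:  (p0=2, p1=1, p2=2, p3=4) → (p0=4, p1=1, p2=2, p3=4)
step 2: fire γ:  (p0=4, p1=1, p2=2, p3=4) → (p0=6, p1=1, p2=2, p3=4)
step 3: fire γ:  (p0=6, p1=1, p2=2, p3=4) → (p0=8, p1=1, p2=2, p3=4)
step 4: fire γ:  (p0=8, p1=1, p2=2, p3=4) → (p0=10, p1=1, p2=2, p3=4)
step 5: fire γ:  (p0=10, p1=1, p2=2, p3=4) → (p0=12, p1=1, p2=2, p3=4)
step 6: fire γ:  (p0=12, p1=1, p2=2, p3=4) → (p0=14, p1=1, p2=2, p3=4)

(p0=14, p1=1, p2=2, p3=4)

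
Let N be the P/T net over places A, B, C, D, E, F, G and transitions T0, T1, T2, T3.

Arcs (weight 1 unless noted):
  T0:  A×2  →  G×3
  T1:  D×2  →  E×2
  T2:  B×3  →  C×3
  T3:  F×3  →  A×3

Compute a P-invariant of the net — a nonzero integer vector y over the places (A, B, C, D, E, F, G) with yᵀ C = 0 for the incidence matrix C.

y = (A:0, B:1, C:1, D:0, E:0, F:0, G:0)

Incidence matrix C (rows=places, cols=transitions):
       T0   T1   T2   T3
    A  -2    0    0    3
    B   0    0   -3    0
    C   0    0    3    0
    D   0   -2    0    0
    E   0    2    0    0
    F   0    0    0   -3
    G   3    0    0    0

Candidate y = [0, 1, 1, 0, 0, 0, 0]; check y·C column-wise:
  col T0: 0·-2 + 1·0 + 1·0 + 0·3 = 0
  col T1: 1·0 + 1·0 + 0·-2 + 0·2 = 0
  col T2: 1·-3 + 1·3 = 0
  col T3: 0·3 + 1·0 + 1·0 + 0·-3 = 0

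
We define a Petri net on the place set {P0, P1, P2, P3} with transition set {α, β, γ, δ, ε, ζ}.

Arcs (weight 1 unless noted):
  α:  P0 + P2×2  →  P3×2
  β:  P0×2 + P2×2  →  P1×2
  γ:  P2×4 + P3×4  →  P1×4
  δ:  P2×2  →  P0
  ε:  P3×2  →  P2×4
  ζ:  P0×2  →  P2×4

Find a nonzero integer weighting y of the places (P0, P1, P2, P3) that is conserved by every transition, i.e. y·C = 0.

y = (P0:2, P1:3, P2:1, P3:2)

Incidence matrix C (rows=places, cols=transitions):
        α    β    γ    δ    ε    ζ
   P0  -1   -2    0    1    0   -2
   P1   0    2    4    0    0    0
   P2  -2   -2   -4   -2    4    4
   P3   2    0   -4    0   -2    0

Candidate y = [2, 3, 1, 2]; check y·C column-wise:
  col α: 2·-1 + 3·0 + 1·-2 + 2·2 = 0
  col β: 2·-2 + 3·2 + 1·-2 + 2·0 = 0
  col γ: 2·0 + 3·4 + 1·-4 + 2·-4 = 0
  col δ: 2·1 + 3·0 + 1·-2 + 2·0 = 0
  col ε: 2·0 + 3·0 + 1·4 + 2·-2 = 0
  col ζ: 2·-2 + 3·0 + 1·4 + 2·0 = 0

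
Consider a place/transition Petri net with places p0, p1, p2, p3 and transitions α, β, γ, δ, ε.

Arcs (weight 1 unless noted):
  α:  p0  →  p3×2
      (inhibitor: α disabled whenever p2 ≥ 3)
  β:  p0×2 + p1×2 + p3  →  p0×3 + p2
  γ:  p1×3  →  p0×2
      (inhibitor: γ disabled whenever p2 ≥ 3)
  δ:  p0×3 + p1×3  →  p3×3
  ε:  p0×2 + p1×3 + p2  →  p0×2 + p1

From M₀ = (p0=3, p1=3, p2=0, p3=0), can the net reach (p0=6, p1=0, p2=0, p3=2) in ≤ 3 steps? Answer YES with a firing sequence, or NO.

NO — not reachable within 3 firings

depth 0: 1 marking
depth 1: 4 markings reached so far
depth 2: 7 markings reached so far
depth 3: 10 markings reached so far
target is not among the 10 markings reachable within 3 steps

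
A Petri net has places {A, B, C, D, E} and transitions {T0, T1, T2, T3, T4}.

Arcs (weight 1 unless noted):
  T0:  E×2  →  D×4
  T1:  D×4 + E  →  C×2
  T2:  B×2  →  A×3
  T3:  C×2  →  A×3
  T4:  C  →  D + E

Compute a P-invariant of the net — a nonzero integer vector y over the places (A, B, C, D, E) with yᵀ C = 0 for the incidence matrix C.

Incidence matrix C (rows=places, cols=transitions):
       T0   T1   T2   T3   T4
    A   0    0    3    3    0
    B   0    0   -2    0    0
    C   0    2    0   -2   -1
    D   4   -4    0    0    1
    E  -2   -1    0    0    1

Candidate y = [2, 3, 3, 1, 2]; check y·C column-wise:
  col T0: 2·0 + 3·0 + 3·0 + 1·4 + 2·-2 = 0
  col T1: 2·0 + 3·0 + 3·2 + 1·-4 + 2·-1 = 0
  col T2: 2·3 + 3·-2 + 3·0 + 1·0 + 2·0 = 0
  col T3: 2·3 + 3·0 + 3·-2 + 1·0 + 2·0 = 0
  col T4: 2·0 + 3·0 + 3·-1 + 1·1 + 2·1 = 0

y = (A:2, B:3, C:3, D:1, E:2)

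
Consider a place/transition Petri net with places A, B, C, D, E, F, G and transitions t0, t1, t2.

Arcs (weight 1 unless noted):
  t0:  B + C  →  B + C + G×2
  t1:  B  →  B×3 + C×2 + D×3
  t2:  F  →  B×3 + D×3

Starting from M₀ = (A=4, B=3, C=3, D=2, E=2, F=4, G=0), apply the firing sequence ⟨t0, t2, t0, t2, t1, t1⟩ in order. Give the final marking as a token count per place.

(A=4, B=13, C=7, D=14, E=2, F=2, G=4)

step 1: fire t0:  (A=4, B=3, C=3, D=2, E=2, F=4, G=0) → (A=4, B=3, C=3, D=2, E=2, F=4, G=2)
step 2: fire t2:  (A=4, B=3, C=3, D=2, E=2, F=4, G=2) → (A=4, B=6, C=3, D=5, E=2, F=3, G=2)
step 3: fire t0:  (A=4, B=6, C=3, D=5, E=2, F=3, G=2) → (A=4, B=6, C=3, D=5, E=2, F=3, G=4)
step 4: fire t2:  (A=4, B=6, C=3, D=5, E=2, F=3, G=4) → (A=4, B=9, C=3, D=8, E=2, F=2, G=4)
step 5: fire t1:  (A=4, B=9, C=3, D=8, E=2, F=2, G=4) → (A=4, B=11, C=5, D=11, E=2, F=2, G=4)
step 6: fire t1:  (A=4, B=11, C=5, D=11, E=2, F=2, G=4) → (A=4, B=13, C=7, D=14, E=2, F=2, G=4)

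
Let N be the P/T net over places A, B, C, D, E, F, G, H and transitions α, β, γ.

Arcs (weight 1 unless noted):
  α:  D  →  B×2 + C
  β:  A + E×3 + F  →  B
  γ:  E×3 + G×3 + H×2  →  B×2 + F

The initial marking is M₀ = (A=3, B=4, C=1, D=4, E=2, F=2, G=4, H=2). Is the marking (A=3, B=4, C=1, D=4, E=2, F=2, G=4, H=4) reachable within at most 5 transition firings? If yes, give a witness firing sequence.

NO — not reachable within 5 firings

depth 0: 1 marking
depth 1: 2 markings reached so far
depth 2: 3 markings reached so far
depth 3: 4 markings reached so far
depth 4: 5 markings reached so far
depth 5: 5 markings reached so far
(frontier empty at depth 5; search complete)
target is not among the 5 markings reachable within 5 steps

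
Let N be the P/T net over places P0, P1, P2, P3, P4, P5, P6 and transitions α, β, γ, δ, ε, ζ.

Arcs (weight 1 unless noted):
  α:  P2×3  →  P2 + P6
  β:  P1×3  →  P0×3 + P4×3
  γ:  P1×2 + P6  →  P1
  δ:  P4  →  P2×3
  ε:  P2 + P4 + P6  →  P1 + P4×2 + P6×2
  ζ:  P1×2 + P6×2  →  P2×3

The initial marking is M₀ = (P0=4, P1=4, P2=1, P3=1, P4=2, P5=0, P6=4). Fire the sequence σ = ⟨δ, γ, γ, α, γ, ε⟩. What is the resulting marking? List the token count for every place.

(P0=4, P1=2, P2=1, P3=1, P4=2, P5=0, P6=3)

step 1: fire δ:  (P0=4, P1=4, P2=1, P3=1, P4=2, P5=0, P6=4) → (P0=4, P1=4, P2=4, P3=1, P4=1, P5=0, P6=4)
step 2: fire γ:  (P0=4, P1=4, P2=4, P3=1, P4=1, P5=0, P6=4) → (P0=4, P1=3, P2=4, P3=1, P4=1, P5=0, P6=3)
step 3: fire γ:  (P0=4, P1=3, P2=4, P3=1, P4=1, P5=0, P6=3) → (P0=4, P1=2, P2=4, P3=1, P4=1, P5=0, P6=2)
step 4: fire α:  (P0=4, P1=2, P2=4, P3=1, P4=1, P5=0, P6=2) → (P0=4, P1=2, P2=2, P3=1, P4=1, P5=0, P6=3)
step 5: fire γ:  (P0=4, P1=2, P2=2, P3=1, P4=1, P5=0, P6=3) → (P0=4, P1=1, P2=2, P3=1, P4=1, P5=0, P6=2)
step 6: fire ε:  (P0=4, P1=1, P2=2, P3=1, P4=1, P5=0, P6=2) → (P0=4, P1=2, P2=1, P3=1, P4=2, P5=0, P6=3)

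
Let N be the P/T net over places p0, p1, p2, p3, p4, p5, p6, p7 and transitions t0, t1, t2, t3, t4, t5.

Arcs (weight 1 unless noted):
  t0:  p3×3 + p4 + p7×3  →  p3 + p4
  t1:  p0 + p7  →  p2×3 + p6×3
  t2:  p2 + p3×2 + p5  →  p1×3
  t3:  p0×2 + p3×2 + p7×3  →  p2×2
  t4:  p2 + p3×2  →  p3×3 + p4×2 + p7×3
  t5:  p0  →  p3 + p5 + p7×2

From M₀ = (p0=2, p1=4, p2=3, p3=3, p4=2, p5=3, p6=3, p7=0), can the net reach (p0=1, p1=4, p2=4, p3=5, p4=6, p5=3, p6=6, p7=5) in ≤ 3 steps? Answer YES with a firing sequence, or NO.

YES — reachable via ⟨t4, t1, t4⟩ (3 firings)

step 1: fire t4:  (p0=2, p1=4, p2=3, p3=3, p4=2, p5=3, p6=3, p7=0) → (p0=2, p1=4, p2=2, p3=4, p4=4, p5=3, p6=3, p7=3)
step 2: fire t1:  (p0=2, p1=4, p2=2, p3=4, p4=4, p5=3, p6=3, p7=3) → (p0=1, p1=4, p2=5, p3=4, p4=4, p5=3, p6=6, p7=2)
step 3: fire t4:  (p0=1, p1=4, p2=5, p3=4, p4=4, p5=3, p6=6, p7=2) → (p0=1, p1=4, p2=4, p3=5, p4=6, p5=3, p6=6, p7=5)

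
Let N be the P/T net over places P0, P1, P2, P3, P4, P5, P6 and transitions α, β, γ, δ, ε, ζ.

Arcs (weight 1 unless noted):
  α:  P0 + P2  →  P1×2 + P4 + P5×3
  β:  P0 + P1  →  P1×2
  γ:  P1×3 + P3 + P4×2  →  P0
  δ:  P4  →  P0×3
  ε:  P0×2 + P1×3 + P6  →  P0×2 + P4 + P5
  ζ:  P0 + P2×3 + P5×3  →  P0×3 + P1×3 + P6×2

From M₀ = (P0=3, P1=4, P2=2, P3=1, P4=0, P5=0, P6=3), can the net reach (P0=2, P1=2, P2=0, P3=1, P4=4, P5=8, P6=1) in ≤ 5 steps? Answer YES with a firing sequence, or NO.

NO — not reachable within 5 firings

depth 0: 1 marking
depth 1: 4 markings reached so far
depth 2: 11 markings reached so far
depth 3: 24 markings reached so far
depth 4: 39 markings reached so far
depth 5: 56 markings reached so far
target is not among the 56 markings reachable within 5 steps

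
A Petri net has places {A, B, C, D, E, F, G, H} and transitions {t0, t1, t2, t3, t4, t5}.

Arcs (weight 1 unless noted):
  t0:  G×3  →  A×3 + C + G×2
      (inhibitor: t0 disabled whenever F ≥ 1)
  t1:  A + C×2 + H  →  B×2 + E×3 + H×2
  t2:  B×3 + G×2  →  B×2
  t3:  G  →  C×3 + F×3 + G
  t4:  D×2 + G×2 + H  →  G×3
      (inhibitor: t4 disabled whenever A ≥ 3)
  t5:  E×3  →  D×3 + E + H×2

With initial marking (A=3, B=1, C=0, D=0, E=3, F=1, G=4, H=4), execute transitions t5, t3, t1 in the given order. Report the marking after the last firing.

(A=2, B=3, C=1, D=3, E=4, F=4, G=4, H=7)

step 1: fire t5:  (A=3, B=1, C=0, D=0, E=3, F=1, G=4, H=4) → (A=3, B=1, C=0, D=3, E=1, F=1, G=4, H=6)
step 2: fire t3:  (A=3, B=1, C=0, D=3, E=1, F=1, G=4, H=6) → (A=3, B=1, C=3, D=3, E=1, F=4, G=4, H=6)
step 3: fire t1:  (A=3, B=1, C=3, D=3, E=1, F=4, G=4, H=6) → (A=2, B=3, C=1, D=3, E=4, F=4, G=4, H=7)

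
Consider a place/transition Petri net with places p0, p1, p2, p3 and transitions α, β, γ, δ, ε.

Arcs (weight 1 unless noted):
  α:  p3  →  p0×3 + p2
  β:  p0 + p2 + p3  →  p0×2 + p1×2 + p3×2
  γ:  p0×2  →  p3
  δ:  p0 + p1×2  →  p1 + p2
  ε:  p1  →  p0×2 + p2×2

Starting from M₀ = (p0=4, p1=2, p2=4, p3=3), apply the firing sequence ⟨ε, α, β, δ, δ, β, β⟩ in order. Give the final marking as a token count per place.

step 1: fire ε:  (p0=4, p1=2, p2=4, p3=3) → (p0=6, p1=1, p2=6, p3=3)
step 2: fire α:  (p0=6, p1=1, p2=6, p3=3) → (p0=9, p1=1, p2=7, p3=2)
step 3: fire β:  (p0=9, p1=1, p2=7, p3=2) → (p0=10, p1=3, p2=6, p3=3)
step 4: fire δ:  (p0=10, p1=3, p2=6, p3=3) → (p0=9, p1=2, p2=7, p3=3)
step 5: fire δ:  (p0=9, p1=2, p2=7, p3=3) → (p0=8, p1=1, p2=8, p3=3)
step 6: fire β:  (p0=8, p1=1, p2=8, p3=3) → (p0=9, p1=3, p2=7, p3=4)
step 7: fire β:  (p0=9, p1=3, p2=7, p3=4) → (p0=10, p1=5, p2=6, p3=5)

(p0=10, p1=5, p2=6, p3=5)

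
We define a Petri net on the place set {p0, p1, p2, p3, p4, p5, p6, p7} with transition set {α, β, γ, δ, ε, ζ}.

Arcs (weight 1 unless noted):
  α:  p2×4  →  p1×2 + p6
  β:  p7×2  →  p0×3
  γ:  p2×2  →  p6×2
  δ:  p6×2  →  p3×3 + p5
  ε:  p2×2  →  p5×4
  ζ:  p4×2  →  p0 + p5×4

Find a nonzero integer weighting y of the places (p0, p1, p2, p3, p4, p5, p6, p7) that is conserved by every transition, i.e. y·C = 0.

Incidence matrix C (rows=places, cols=transitions):
        α    β    γ    δ    ε    ζ
   p0   0    3    0    0    0    1
   p1   2    0    0    0    0    0
   p2  -4    0   -2    0   -2    0
   p3   0    0    0    3    0    0
   p4   0    0    0    0    0   -2
   p5   0    0    0    1    4    4
   p6   1    0    2   -2    0    0
   p7   0   -2    0    0    0    0

Candidate y = [0, 3, 2, 1, 2, 1, 2, 0]; check y·C column-wise:
  col α: 3·2 + 2·-4 + 1·0 + 2·0 + 1·0 + 2·1 = 0
  col β: 0·3 + 3·0 + 2·0 + 1·0 + 2·0 + 1·0 + 2·0 + 0·-2 = 0
  col γ: 3·0 + 2·-2 + 1·0 + 2·0 + 1·0 + 2·2 = 0
  col δ: 3·0 + 2·0 + 1·3 + 2·0 + 1·1 + 2·-2 = 0
  col ε: 3·0 + 2·-2 + 1·0 + 2·0 + 1·4 + 2·0 = 0
  col ζ: 0·1 + 3·0 + 2·0 + 1·0 + 2·-2 + 1·4 + 2·0 = 0

y = (p0:0, p1:3, p2:2, p3:1, p4:2, p5:1, p6:2, p7:0)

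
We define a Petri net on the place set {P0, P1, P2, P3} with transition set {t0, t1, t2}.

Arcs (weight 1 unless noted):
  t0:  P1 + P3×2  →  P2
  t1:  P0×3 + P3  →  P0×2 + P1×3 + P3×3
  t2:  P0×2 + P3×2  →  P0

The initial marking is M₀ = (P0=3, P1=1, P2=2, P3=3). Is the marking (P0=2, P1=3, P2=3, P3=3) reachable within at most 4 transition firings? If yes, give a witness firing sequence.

YES — reachable via ⟨t0, t1⟩ (2 firings)

step 1: fire t0:  (P0=3, P1=1, P2=2, P3=3) → (P0=3, P1=0, P2=3, P3=1)
step 2: fire t1:  (P0=3, P1=0, P2=3, P3=1) → (P0=2, P1=3, P2=3, P3=3)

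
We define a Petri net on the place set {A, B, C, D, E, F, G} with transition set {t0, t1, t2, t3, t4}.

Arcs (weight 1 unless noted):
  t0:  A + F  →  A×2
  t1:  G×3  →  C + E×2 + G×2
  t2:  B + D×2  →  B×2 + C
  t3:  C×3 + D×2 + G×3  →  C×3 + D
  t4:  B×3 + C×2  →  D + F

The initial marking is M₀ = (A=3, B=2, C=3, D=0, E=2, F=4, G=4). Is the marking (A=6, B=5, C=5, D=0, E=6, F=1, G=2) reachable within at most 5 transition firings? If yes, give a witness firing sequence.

NO — not reachable within 5 firings

depth 0: 1 marking
depth 1: 3 markings reached so far
depth 2: 6 markings reached so far
depth 3: 9 markings reached so far
depth 4: 12 markings reached so far
depth 5: 14 markings reached so far
target is not among the 14 markings reachable within 5 steps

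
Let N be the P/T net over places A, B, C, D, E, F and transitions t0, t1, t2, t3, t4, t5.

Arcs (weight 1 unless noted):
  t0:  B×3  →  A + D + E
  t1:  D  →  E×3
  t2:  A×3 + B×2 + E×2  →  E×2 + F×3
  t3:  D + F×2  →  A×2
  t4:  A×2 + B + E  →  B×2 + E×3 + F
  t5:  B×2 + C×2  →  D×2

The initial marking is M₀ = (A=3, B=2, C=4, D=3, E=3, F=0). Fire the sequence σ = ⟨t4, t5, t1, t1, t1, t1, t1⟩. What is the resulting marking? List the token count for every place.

step 1: fire t4:  (A=3, B=2, C=4, D=3, E=3, F=0) → (A=1, B=3, C=4, D=3, E=5, F=1)
step 2: fire t5:  (A=1, B=3, C=4, D=3, E=5, F=1) → (A=1, B=1, C=2, D=5, E=5, F=1)
step 3: fire t1:  (A=1, B=1, C=2, D=5, E=5, F=1) → (A=1, B=1, C=2, D=4, E=8, F=1)
step 4: fire t1:  (A=1, B=1, C=2, D=4, E=8, F=1) → (A=1, B=1, C=2, D=3, E=11, F=1)
step 5: fire t1:  (A=1, B=1, C=2, D=3, E=11, F=1) → (A=1, B=1, C=2, D=2, E=14, F=1)
step 6: fire t1:  (A=1, B=1, C=2, D=2, E=14, F=1) → (A=1, B=1, C=2, D=1, E=17, F=1)
step 7: fire t1:  (A=1, B=1, C=2, D=1, E=17, F=1) → (A=1, B=1, C=2, D=0, E=20, F=1)

(A=1, B=1, C=2, D=0, E=20, F=1)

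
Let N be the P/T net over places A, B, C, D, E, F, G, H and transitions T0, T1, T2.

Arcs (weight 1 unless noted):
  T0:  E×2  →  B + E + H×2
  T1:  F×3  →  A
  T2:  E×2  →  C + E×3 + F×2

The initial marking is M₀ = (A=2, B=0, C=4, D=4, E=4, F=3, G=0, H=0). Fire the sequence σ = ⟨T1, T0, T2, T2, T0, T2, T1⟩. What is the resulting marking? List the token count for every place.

step 1: fire T1:  (A=2, B=0, C=4, D=4, E=4, F=3, G=0, H=0) → (A=3, B=0, C=4, D=4, E=4, F=0, G=0, H=0)
step 2: fire T0:  (A=3, B=0, C=4, D=4, E=4, F=0, G=0, H=0) → (A=3, B=1, C=4, D=4, E=3, F=0, G=0, H=2)
step 3: fire T2:  (A=3, B=1, C=4, D=4, E=3, F=0, G=0, H=2) → (A=3, B=1, C=5, D=4, E=4, F=2, G=0, H=2)
step 4: fire T2:  (A=3, B=1, C=5, D=4, E=4, F=2, G=0, H=2) → (A=3, B=1, C=6, D=4, E=5, F=4, G=0, H=2)
step 5: fire T0:  (A=3, B=1, C=6, D=4, E=5, F=4, G=0, H=2) → (A=3, B=2, C=6, D=4, E=4, F=4, G=0, H=4)
step 6: fire T2:  (A=3, B=2, C=6, D=4, E=4, F=4, G=0, H=4) → (A=3, B=2, C=7, D=4, E=5, F=6, G=0, H=4)
step 7: fire T1:  (A=3, B=2, C=7, D=4, E=5, F=6, G=0, H=4) → (A=4, B=2, C=7, D=4, E=5, F=3, G=0, H=4)

(A=4, B=2, C=7, D=4, E=5, F=3, G=0, H=4)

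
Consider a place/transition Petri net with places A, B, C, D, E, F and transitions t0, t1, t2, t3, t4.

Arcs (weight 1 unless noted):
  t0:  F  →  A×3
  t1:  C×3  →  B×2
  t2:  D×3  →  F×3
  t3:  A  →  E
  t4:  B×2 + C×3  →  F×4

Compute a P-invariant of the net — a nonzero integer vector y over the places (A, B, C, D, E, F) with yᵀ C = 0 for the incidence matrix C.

y = (A:1, B:3, C:2, D:3, E:1, F:3)

Incidence matrix C (rows=places, cols=transitions):
       t0   t1   t2   t3   t4
    A   3    0    0   -1    0
    B   0    2    0    0   -2
    C   0   -3    0    0   -3
    D   0    0   -3    0    0
    E   0    0    0    1    0
    F  -1    0    3    0    4

Candidate y = [1, 3, 2, 3, 1, 3]; check y·C column-wise:
  col t0: 1·3 + 3·0 + 2·0 + 3·0 + 1·0 + 3·-1 = 0
  col t1: 1·0 + 3·2 + 2·-3 + 3·0 + 1·0 + 3·0 = 0
  col t2: 1·0 + 3·0 + 2·0 + 3·-3 + 1·0 + 3·3 = 0
  col t3: 1·-1 + 3·0 + 2·0 + 3·0 + 1·1 + 3·0 = 0
  col t4: 1·0 + 3·-2 + 2·-3 + 3·0 + 1·0 + 3·4 = 0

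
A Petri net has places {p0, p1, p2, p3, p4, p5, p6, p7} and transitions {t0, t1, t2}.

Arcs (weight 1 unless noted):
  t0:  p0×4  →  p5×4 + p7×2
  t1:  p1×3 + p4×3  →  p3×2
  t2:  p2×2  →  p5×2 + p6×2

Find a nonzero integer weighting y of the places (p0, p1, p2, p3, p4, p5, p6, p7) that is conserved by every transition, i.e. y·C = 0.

Incidence matrix C (rows=places, cols=transitions):
       t0   t1   t2
   p0  -4    0    0
   p1   0   -3    0
   p2   0    0   -2
   p3   0    2    0
   p4   0   -3    0
   p5   4    0    2
   p6   0    0    2
   p7   2    0    0

Candidate y = [0, 2, 0, 3, 0, 0, 0, 0]; check y·C column-wise:
  col t0: 0·-4 + 2·0 + 3·0 + 0·4 + 0·2 = 0
  col t1: 2·-3 + 3·2 + 0·-3 = 0
  col t2: 2·0 + 0·-2 + 3·0 + 0·2 + 0·2 = 0

y = (p0:0, p1:2, p2:0, p3:3, p4:0, p5:0, p6:0, p7:0)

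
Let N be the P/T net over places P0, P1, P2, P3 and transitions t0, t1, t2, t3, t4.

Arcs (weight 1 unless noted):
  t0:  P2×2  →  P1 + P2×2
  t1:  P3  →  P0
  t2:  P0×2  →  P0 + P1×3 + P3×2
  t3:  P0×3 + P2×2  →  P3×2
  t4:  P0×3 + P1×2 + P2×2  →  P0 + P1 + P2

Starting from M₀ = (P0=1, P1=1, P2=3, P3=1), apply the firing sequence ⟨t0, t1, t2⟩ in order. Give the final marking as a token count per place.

step 1: fire t0:  (P0=1, P1=1, P2=3, P3=1) → (P0=1, P1=2, P2=3, P3=1)
step 2: fire t1:  (P0=1, P1=2, P2=3, P3=1) → (P0=2, P1=2, P2=3, P3=0)
step 3: fire t2:  (P0=2, P1=2, P2=3, P3=0) → (P0=1, P1=5, P2=3, P3=2)

(P0=1, P1=5, P2=3, P3=2)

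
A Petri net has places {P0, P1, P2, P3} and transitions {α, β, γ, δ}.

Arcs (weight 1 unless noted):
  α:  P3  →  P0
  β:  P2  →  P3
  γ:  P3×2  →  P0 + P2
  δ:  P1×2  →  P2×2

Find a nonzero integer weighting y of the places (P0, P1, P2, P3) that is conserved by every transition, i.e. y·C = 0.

Incidence matrix C (rows=places, cols=transitions):
        α    β    γ    δ
   P0   1    0    1    0
   P1   0    0    0   -2
   P2   0   -1    1    2
   P3  -1    1   -2    0

Candidate y = [1, 1, 1, 1]; check y·C column-wise:
  col α: 1·1 + 1·0 + 1·0 + 1·-1 = 0
  col β: 1·0 + 1·0 + 1·-1 + 1·1 = 0
  col γ: 1·1 + 1·0 + 1·1 + 1·-2 = 0
  col δ: 1·0 + 1·-2 + 1·2 + 1·0 = 0

y = (P0:1, P1:1, P2:1, P3:1)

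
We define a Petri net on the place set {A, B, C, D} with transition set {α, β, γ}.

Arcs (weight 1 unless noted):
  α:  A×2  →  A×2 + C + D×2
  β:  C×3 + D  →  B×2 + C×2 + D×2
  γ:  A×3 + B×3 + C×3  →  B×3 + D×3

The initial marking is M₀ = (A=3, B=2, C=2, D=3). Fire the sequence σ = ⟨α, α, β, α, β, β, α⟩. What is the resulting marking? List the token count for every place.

(A=3, B=8, C=3, D=14)

step 1: fire α:  (A=3, B=2, C=2, D=3) → (A=3, B=2, C=3, D=5)
step 2: fire α:  (A=3, B=2, C=3, D=5) → (A=3, B=2, C=4, D=7)
step 3: fire β:  (A=3, B=2, C=4, D=7) → (A=3, B=4, C=3, D=8)
step 4: fire α:  (A=3, B=4, C=3, D=8) → (A=3, B=4, C=4, D=10)
step 5: fire β:  (A=3, B=4, C=4, D=10) → (A=3, B=6, C=3, D=11)
step 6: fire β:  (A=3, B=6, C=3, D=11) → (A=3, B=8, C=2, D=12)
step 7: fire α:  (A=3, B=8, C=2, D=12) → (A=3, B=8, C=3, D=14)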